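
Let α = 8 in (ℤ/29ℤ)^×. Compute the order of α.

28

The order of 8 must divide p − 1 = 28 = 2^2 · 7.
Divisors: 1, 2, 4, 7, 14, 28.
Check each in increasing order: 8^1 ≡ 8;  8^2 ≡ 6;  8^4 ≡ 7;  8^7 ≡ 17;  8^14 ≡ 28;  8^28 ≡ 1.
Smallest exponent giving 1 is 28.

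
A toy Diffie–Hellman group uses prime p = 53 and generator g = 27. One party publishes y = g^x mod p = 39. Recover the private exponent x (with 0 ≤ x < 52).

11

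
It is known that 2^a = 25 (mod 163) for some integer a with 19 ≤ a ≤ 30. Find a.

30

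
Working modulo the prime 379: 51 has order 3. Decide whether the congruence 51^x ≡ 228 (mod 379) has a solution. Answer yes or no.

⟨51⟩ has order 3; its elements mod 379 are {1, 51, 327}.
228 is not in this set.

no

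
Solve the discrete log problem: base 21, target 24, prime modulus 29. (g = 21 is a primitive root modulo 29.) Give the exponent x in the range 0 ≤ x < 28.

Successive powers of 21 modulo 29:
  21^0=1  21^1=21  21^2=6  21^3=10  21^4=7  21^5=2
  21^6=13  21^7=12  21^8=20  21^9=14  21^10=4  21^11=26
  21^12=24
So 21^12 ≡ 24 (mod 29), giving x = 12.

12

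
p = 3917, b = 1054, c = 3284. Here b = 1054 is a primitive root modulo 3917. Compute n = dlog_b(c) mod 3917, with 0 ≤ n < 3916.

Baby-step giant-step with m = ceil(sqrt(3916)) = 63.
Baby table (1054^j mod 3917 for j=0..62):
  0:1  1:1054  2:2405  3:571  4:2533  5:2305  6:930  7:970
  8:43  9:2235  10:1573  11:1051  12:3160  13:1190  14:820  15:2540
  16:1849  17:2097  18:1050  19:2106  20:2702  21:249  22:7  23:3461
  24:1167  25:80  26:2063  27:467  28:2593  29:2873  30:301  31:3894
  32:3177  33:3440  34:2535  35:496  36:1823  37:2112  38:1192  39:2928
  40:3433  41:2991  42:3246  43:1743  44:49  45:725  46:335  47:560
  48:2690  49:3269  50:2483  51:526  52:2107  53:3756  54:2654  55:578
  56:2077  57:3472  58:1010  59:3033  60:510  61:911  62:529
Giant step factor: 1054^(-63) ≡ 310 (mod 3917).
Scan 3284·310^i mod 3917 for i = 0, 1, …:
  i=0: 3284   i=1: 3537   i=2: 3627   i=3: 191
  i=4: 455   i=5: 38   i=6: 29   i=7: 1156
  i=8: 1913   i=9: 1563     …   i=16: 450
  i=17: 2405
Match at i=17, j=2: n = 17·63 + 2 = 1073.

1073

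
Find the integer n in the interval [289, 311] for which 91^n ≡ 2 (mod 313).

Compute 91^289 mod 313 = 296, then multiply by 91 repeatedly:
  91^289=296  91^290=18  91^291=73  91^292=70  91^293=110
  91^294=307  91^295=80  91^296=81  91^297=172  91^298=2
Found 2 at exponent 298.

298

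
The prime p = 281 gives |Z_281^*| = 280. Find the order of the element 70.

70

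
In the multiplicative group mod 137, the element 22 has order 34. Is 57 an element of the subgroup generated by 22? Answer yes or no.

no

57 ∈ ⟨22⟩ iff 57^34 ≡ 1 (mod 137), since |⟨22⟩| = 34.
57^34 mod 137 = 37.
Since 37 ≠ 1, 57 does not lie in the subgroup.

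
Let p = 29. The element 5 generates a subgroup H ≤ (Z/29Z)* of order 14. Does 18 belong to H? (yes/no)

no

⟨5⟩ has order 14; its elements mod 29 are {1, 4, 5, 6, 7, 9, 13, 16, 20, 22, 23, 24, 25, 28}.
18 is not in this set.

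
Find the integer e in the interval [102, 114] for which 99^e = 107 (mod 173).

109

Compute 99^102 mod 173 = 167, then multiply by 99 repeatedly:
  99^102=167  99^103=98  99^104=14  99^105=2  99^106=25
  99^107=53  99^108=57  99^109=107
Found 107 at exponent 109.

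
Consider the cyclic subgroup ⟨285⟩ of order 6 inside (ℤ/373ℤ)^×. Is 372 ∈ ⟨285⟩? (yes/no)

yes

⟨285⟩ has order 6; its elements mod 373 are {1, 88, 89, 284, 285, 372}.
372 is in this set.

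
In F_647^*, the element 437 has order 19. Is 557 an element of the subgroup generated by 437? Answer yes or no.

no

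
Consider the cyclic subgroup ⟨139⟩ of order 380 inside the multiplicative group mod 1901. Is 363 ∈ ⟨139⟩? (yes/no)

yes

363 ∈ ⟨139⟩ iff 363^380 ≡ 1 (mod 1901), since |⟨139⟩| = 380.
363^380 mod 1901 = 1.
Since 1 = 1, 363 lies in the subgroup.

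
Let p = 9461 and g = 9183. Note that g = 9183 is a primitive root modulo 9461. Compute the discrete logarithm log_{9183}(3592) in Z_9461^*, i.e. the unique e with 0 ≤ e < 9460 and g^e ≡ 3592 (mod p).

Baby-step giant-step with m = ceil(sqrt(9460)) = 98.
Baby table (9183^j mod 9461 for j=0..97):
  0:1  1:9183  2:1596  3:979  4:2207  5:1419  6:2880  7:3545
  8:7895  9:142  10:7829  11:9029  12:6564  13:1181  14:2817  15:2137
  16:1957  17:4692  18:1242  19:4781  20:4883  21:4910  22:6865  23:2652
  24:702  25:3525  26:3994  27:6066  28:7171  29:2733  30:6567  31:347
  32:7605  33:5074  34:8578  35:8949  36:421  37:5955  38:185  39:5336
  40:1969  41:1356  42:1472  43:7068  44:2984  45:3016  46:3581  47:7348
  48:832  49:5229  50:3332  51:882  52:790  53:7444  54:2527  55:7069
  56:2706  57:4612  58:4560  59:94  60:2251  61:8109  62:6877  63:8777
  64:932  65:5812  66:2095  67:4172  68:3887  69:7429  70:6697  71:2051
  72:6943  73:9351  74:2197  75:4199  76:5842  77:3216  78:4747  79:4874
  80:7412  81:1962  82:3302  83:9222  84:215  85:6457  86:2544  87:2343
  88:1455  89:2333  90:4235  91:5295  92:3906  93:2147  94:8638  95:1730
  96:1571  97:7929
Giant step factor: 9183^(-98) ≡ 3822 (mod 9461).
Scan 3592·3822^i mod 9461 for i = 0, 1, …:
  i=0: 3592   i=1: 713   i=2: 318   i=3: 4388
  i=4: 6044   i=5: 5867   i=6: 1104   i=7: 9343
  i=8: 3132   i=9: 2339     …   i=17: 1755
  i=18: 9222
Match at i=18, j=83: e = 18·98 + 83 = 1847.

1847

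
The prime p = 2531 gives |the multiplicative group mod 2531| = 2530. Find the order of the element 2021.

1265

The order of 2021 must divide p − 1 = 2530 = 2 · 5 · 11 · 23.
Divisors: 1, 2, 5, 10, 11, 22, 23, 46, 55, 110, 115, 230, 253, 506, 1265, 2530.
Check each in increasing order: 2021^1 ≡ 2021;  2021^2 ≡ 1938;  2021^5 ≡ 608;  2021^10 ≡ 138;  2021^11 ≡ 488;  2021^22 ≡ 230;  2021^23 ≡ 1657;  2021^46 ≡ 2045;  2021^55 ≡ 1531;  2021^110 ≡ 255;  2021^115 ≡ 649;  2021^230 ≡ 1055;  2021^253 ≡ 1745;  2021^506 ≡ 232;  2021^1265 ≡ 1.
Smallest exponent giving 1 is 1265.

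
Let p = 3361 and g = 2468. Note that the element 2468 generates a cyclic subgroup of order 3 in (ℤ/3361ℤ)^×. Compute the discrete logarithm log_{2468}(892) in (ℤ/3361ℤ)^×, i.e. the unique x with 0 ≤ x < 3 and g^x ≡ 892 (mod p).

Successive powers of 2468 modulo 3361:
  2468^0=1  2468^1=2468  2468^2=892
So 2468^2 ≡ 892 (mod 3361), giving x = 2.

2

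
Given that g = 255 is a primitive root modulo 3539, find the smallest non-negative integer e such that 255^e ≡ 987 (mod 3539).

Baby-step giant-step with m = ceil(sqrt(3538)) = 60.
Baby table (255^j mod 3539 for j=0..59):
  0:1  1:255  2:1323  3:1160  4:2063  5:2293  6:780  7:716
  8:2091  9:2355  10:2434  11:1345  12:3231  13:2857  14:3040  15:159
  16:1616  17:1556  18:412  19:2429  20:70  21:155  22:596  23:3342
  24:2850  25:1255  26:1515  27:574  28:1271  29:2056  30:508  31:2136
  32:3213  33:1806  34:460  35:513  36:3411  37:2750  38:528  39:158
  40:1361  41:233  42:2791  43:366  44:1316  45:2914  46:3419  47:1251
  48:495  49:2360  50:170  51:882  52:1953  53:2555  54:349  55:520
  56:1657  57:1394  58:1570  59:443
Giant step factor: 255^(-60) ≡ 1188 (mod 3539).
Scan 987·1188^i mod 3539 for i = 0, 1, …:
  i=0: 987   i=1: 1147   i=2: 121   i=3: 2188
  i=4: 1718   i=5: 2520   i=6: 3305   i=7: 1589
  i=8: 1445   i=9: 245   i=10: 862   i=11: 1285
  i=12: 1271
Match at i=12, j=28: e = 12·60 + 28 = 748.

748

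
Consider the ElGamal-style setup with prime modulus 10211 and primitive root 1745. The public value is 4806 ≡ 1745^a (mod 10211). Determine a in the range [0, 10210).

6648

Baby-step giant-step with m = ceil(sqrt(10210)) = 102.
Baby table (1745^j mod 10211 for j=0..101):
  0:1  1:1745  2:2147  3:9289  4:4448  5:1400  6:2571  7:3766
  8:5997  9:8701  10:9699  11:5128  12:3524  13:2358  14:9888  15:8181
  16:867  17:1687  18:3047  19:7295  20:6869  21:8902  22:3059  23:7813
  24:2000  25:8049  26:5380  27:4191  28:2219  29:2186  30:5867  31:6493
  32:6286  33:2456  34:7311  35:4156  36:2410  37:8729  38:7504  39:3978
  40:8341  41:4370  42:8244  43:8692  44:4205  45:6227  46:1611  47:3170
  48:7499  49:5464  50:7817  51:8980  52:6426  53:1692  54:1561  55:7819
  56:2259  57:509  58:10059  59:246  60:408  61:7401  62:8041  63:1631
  64:7437  65:9595  66:7446  67:4878  68:6347  69:6791  70:5535  71:9180
  72:8252  73:2230  74:959  75:9062  76:6562  77:4159  78:7645  79:4959
  80:4738  81:7111  82:2330  83:1872  84:9331  85:6261  86:9886  87:4691
  88:6784  89:3531  90:4362  91:4495  92:1727  93:1370  94:1276  95:622
  96:3024  97:8004  98:8543  99:9686  100:2865  101:6246
Giant step factor: 1745^(-102) ≡ 10169 (mod 10211).
Scan 4806·10169^i mod 10211 for i = 0, 1, …:
  i=0: 4806   i=1: 2368   i=2: 2654   i=3: 853
  i=4: 5018   i=5: 3675   i=6: 9026   i=7: 8926
  i=8: 2915   i=9: 102     …   i=64: 3088
  i=65: 3047
Match at i=65, j=18: a = 65·102 + 18 = 6648.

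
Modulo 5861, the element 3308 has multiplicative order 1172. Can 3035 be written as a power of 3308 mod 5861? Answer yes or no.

yes

3035 ∈ ⟨3308⟩ iff 3035^1172 ≡ 1 (mod 5861), since |⟨3308⟩| = 1172.
3035^1172 mod 5861 = 1.
Since 1 = 1, 3035 lies in the subgroup.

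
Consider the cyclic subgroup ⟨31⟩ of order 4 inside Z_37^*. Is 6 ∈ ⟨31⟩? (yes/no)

yes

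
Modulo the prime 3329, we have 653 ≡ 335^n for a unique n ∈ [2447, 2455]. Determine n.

2450

Compute 335^2447 mod 3329 = 467, then multiply by 335 repeatedly:
  335^2447=467  335^2448=3311  335^2449=628  335^2450=653
Found 653 at exponent 2450.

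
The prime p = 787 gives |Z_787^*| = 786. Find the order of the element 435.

131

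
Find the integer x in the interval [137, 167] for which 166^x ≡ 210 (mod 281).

Compute 166^137 mod 281 = 251, then multiply by 166 repeatedly:
  166^137=251  166^138=78  166^139=22  166^140=280  166^141=115
  166^142=263  166^143=103  166^144=238  166^145=168  166^146=69
  166^147=214  166^148=118  166^149=199  166^150=157  166^151=210
Found 210 at exponent 151.

151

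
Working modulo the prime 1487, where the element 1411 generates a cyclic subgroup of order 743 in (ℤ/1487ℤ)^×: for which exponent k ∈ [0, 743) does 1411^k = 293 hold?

291

Baby-step giant-step with m = ceil(sqrt(743)) = 28.
Baby table (1411^j mod 1487 for j=0..27):
  0:1  1:1411  2:1315  3:1176  4:1331  5:1447  6:66  7:932
  8:544  9:292  10:113  11:334  12:1382  13:545  14:216  15:1428
  16:23  17:1226  18:505  19:282  20:873  21:567  22:31  23:618
  24:616  25:768  26:1112  27:247
Giant step factor: 1411^(-28) ≡ 947 (mod 1487).
Scan 293·947^i mod 1487 for i = 0, 1, …:
  i=0: 293   i=1: 889   i=2: 241   i=3: 716
  i=4: 1467   i=5: 391   i=6: 14   i=7: 1362
  i=8: 585   i=9: 831   i=10: 334
Match at i=10, j=11: k = 10·28 + 11 = 291.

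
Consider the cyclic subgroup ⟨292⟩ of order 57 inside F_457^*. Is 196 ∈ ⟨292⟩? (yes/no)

196 ∈ ⟨292⟩ iff 196^57 ≡ 1 (mod 457), since |⟨292⟩| = 57.
196^57 mod 457 = 456.
Since 456 ≠ 1, 196 does not lie in the subgroup.

no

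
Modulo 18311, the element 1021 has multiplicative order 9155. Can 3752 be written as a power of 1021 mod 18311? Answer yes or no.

3752 ∈ ⟨1021⟩ iff 3752^9155 ≡ 1 (mod 18311), since |⟨1021⟩| = 9155.
3752^9155 mod 18311 = 1.
Since 1 = 1, 3752 lies in the subgroup.

yes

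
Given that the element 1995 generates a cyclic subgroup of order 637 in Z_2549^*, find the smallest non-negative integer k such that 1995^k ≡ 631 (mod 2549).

Baby-step giant-step with m = ceil(sqrt(637)) = 26.
Baby table (1995^j mod 2549 for j=0..25):
  0:1  1:1995  2:1036  3:2130  4:167  5:1795  6:2229  7:1399
  8:2399  9:1532  10:89  11:1674  12:440  13:944  14:2118  15:1717
  16:2108  17:2159  18:1944  19:1251  20:274  21:1144  22:925  23:2448
  24:2425  25:2422
Giant step factor: 1995^(-26) ≡ 2094 (mod 2549).
Scan 631·2094^i mod 2549 for i = 0, 1, …:
  i=0: 631   i=1: 932   i=2: 1623   i=3: 745
  i=4: 42   i=5: 1282   i=6: 411   i=7: 1621
  i=8: 1655   i=9: 1479     …   i=19: 1518
  i=20: 89
Match at i=20, j=10: k = 20·26 + 10 = 530.

530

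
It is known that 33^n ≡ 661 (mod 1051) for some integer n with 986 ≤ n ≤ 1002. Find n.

Compute 33^986 mod 1051 = 218, then multiply by 33 repeatedly:
  33^986=218  33^987=888  33^988=927  33^989=112  33^990=543
  33^991=52  33^992=665  33^993=925  33^994=46  33^995=467
  33^996=697  33^997=930  33^998=211  33^999=657  33^1000=661
Found 661 at exponent 1000.

1000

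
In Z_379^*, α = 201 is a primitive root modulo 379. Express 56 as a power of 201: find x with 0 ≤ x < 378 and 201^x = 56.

Baby-step giant-step with m = ceil(sqrt(378)) = 20.
Baby table (201^j mod 379 for j=0..19):
  0:1  1:201  2:227  3:147  4:364  5:17  6:6  7:69
  8:225  9:124  10:289  11:102  12:36  13:35  14:213  15:365
  16:218  17:233  18:216  19:210
Giant step factor: 201^(-20) ≡ 336 (mod 379).
Scan 56·336^i mod 379 for i = 0, 1, …:
  i=0: 56   i=1: 245   i=2: 77   i=3: 100
  i=4: 248   i=5: 327   i=6: 341   i=7: 118
  i=8: 232   i=9: 257     …   i=16: 149
  i=17: 36
Match at i=17, j=12: x = 17·20 + 12 = 352.

352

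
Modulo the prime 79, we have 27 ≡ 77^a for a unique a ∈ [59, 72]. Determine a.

69

Compute 77^59 mod 79 = 70, then multiply by 77 repeatedly:
  77^59=70  77^60=18  77^61=43  77^62=72  77^63=14
  77^64=51  77^65=56  77^66=46  77^67=66  77^68=26
  77^69=27
Found 27 at exponent 69.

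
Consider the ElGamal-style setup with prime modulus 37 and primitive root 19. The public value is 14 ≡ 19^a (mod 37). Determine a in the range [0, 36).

Successive powers of 19 modulo 37:
  19^0=1  19^1=19  19^2=28  19^3=14
So 19^3 ≡ 14 (mod 37), giving a = 3.

3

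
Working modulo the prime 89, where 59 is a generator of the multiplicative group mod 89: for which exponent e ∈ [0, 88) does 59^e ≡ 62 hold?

Baby-step giant-step with m = ceil(sqrt(88)) = 10.
Baby table (59^j mod 89 for j=0..9):
  0:1  1:59  2:10  3:56  4:11  5:26  6:21  7:82
  8:32  9:19
Giant step factor: 59^(-10) ≡ 42 (mod 89).
Scan 62·42^i mod 89 for i = 0, 1, …:
  i=0: 62   i=1: 23   i=2: 76   i=3: 77
  i=4: 30   i=5: 14   i=6: 54   i=7: 43
  i=8: 26
Match at i=8, j=5: e = 8·10 + 5 = 85.

85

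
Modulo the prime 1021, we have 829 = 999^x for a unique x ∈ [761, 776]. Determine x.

Compute 999^761 mod 1021 = 380, then multiply by 999 repeatedly:
  999^761=380  999^762=829
Found 829 at exponent 762.

762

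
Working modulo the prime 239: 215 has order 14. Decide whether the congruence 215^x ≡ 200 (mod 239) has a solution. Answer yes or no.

⟨215⟩ has order 14; its elements mod 239 are {1, 10, 24, 38, 44, 98, 100, 139, 141, 195, 201, 215, 229, 238}.
200 is not in this set.

no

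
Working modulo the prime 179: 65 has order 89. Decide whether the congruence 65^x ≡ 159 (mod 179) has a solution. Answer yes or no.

no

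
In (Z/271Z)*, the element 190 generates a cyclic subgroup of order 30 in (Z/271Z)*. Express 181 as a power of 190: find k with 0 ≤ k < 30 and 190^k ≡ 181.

Successive powers of 190 modulo 271:
  190^0=1  190^1=190  190^2=57  190^3=261  190^4=268  190^5=243
  190^6=100  190^7=30  190^8=9  190^9=84  190^10=242  190^11=181
So 190^11 ≡ 181 (mod 271), giving k = 11.

11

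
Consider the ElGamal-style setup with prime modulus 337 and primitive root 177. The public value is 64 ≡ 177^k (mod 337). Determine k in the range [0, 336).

Baby-step giant-step with m = ceil(sqrt(336)) = 19.
Baby table (177^j mod 337 for j=0..18):
  0:1  1:177  2:325  3:235  4:144  5:213  6:294  7:140
  8:179  9:5  10:211  11:277  12:164  13:46  14:54  15:122
  16:26  17:221  18:25
Giant step factor: 177^(-19) ≡ 23 (mod 337).
Scan 64·23^i mod 337 for i = 0, 1, …:
  i=0: 64   i=1: 124   i=2: 156   i=3: 218
  i=4: 296   i=5: 68   i=6: 216   i=7: 250
  i=8: 21   i=9: 146   i=10: 325
Match at i=10, j=2: k = 10·19 + 2 = 192.

192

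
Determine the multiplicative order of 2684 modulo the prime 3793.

3792

The order of 2684 must divide p − 1 = 3792 = 2^4 · 3 · 79.
Divisors: 1, 2, 3, 4, 6, 8, 12, 16, 24, 48, 79, 158, 237, 316, 474, 632, 948, 1264, 1896, 3792.
Check each in increasing order: 2684^1 ≡ 2684;  2684^2 ≡ 949;  2684^3 ≡ 2013;  2684^4 ≡ 1660;  2684^6 ≡ 1245;  2684^8 ≡ 1882;  2684^12 ≡ 2481;  2684^16 ≡ 3055;  2684^24 ≡ 3115;  2684^48 ≡ 731;  2684^79 ≡ 1229;  2684^158 ≡ 827;  2684^237 ≡ 3652;  2684^316 ≡ 1189;  2684^474 ≡ 916;  2684^632 ≡ 2725;  2684^948 ≡ 803;  2684^1264 ≡ 2724;  2684^1896 ≡ 3792;  2684^3792 ≡ 1.
Smallest exponent giving 1 is 3792.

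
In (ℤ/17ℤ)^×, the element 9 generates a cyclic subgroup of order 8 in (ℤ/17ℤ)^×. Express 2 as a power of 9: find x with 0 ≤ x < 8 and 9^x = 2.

7

Successive powers of 9 modulo 17:
  9^0=1  9^1=9  9^2=13  9^3=15  9^4=16  9^5=8
  9^6=4  9^7=2
So 9^7 ≡ 2 (mod 17), giving x = 7.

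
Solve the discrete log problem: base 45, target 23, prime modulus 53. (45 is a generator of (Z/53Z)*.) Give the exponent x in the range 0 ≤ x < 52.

39

Baby-step giant-step with m = ceil(sqrt(52)) = 8.
Baby table (45^j mod 53 for j=0..7):
  0:1  1:45  2:11  3:18  4:15  5:39  6:6  7:5
Giant step factor: 45^(-8) ≡ 49 (mod 53).
Scan 23·49^i mod 53 for i = 0, 1, …:
  i=0: 23   i=1: 14   i=2: 50   i=3: 12
  i=4: 5
Match at i=4, j=7: x = 4·8 + 7 = 39.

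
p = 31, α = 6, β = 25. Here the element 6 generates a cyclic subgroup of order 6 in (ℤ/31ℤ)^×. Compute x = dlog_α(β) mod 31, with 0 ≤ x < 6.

4

Successive powers of 6 modulo 31:
  6^0=1  6^1=6  6^2=5  6^3=30  6^4=25
So 6^4 ≡ 25 (mod 31), giving x = 4.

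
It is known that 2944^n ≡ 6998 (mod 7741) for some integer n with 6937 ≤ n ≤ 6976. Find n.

Compute 2944^6937 mod 7741 = 6998, then multiply by 2944 repeatedly:
  2944^6937=6998
Found 6998 at exponent 6937.

6937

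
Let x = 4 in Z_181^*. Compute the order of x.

90

The order of 4 must divide p − 1 = 180 = 2^2 · 3^2 · 5.
Divisors: 1, 2, 3, 4, 5, 6, 9, 10, 12, 15, 18, 20, 30, 36, 45, 60, 90, 180.
Check each in increasing order: 4^1 ≡ 4;  4^2 ≡ 16;  4^3 ≡ 64;  4^4 ≡ 75;  4^5 ≡ 119;  4^6 ≡ 114;  4^9 ≡ 56;  4^10 ≡ 43;  4^12 ≡ 145;  4^15 ≡ 49;  4^18 ≡ 59;  4^20 ≡ 39;  4^30 ≡ 48;  4^36 ≡ 42;  4^45 ≡ 180;  4^60 ≡ 132;  4^90 ≡ 1.
Smallest exponent giving 1 is 90.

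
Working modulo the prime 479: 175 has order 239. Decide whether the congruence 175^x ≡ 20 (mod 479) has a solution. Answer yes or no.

20 ∈ ⟨175⟩ iff 20^239 ≡ 1 (mod 479), since |⟨175⟩| = 239.
20^239 mod 479 = 1.
Since 1 = 1, 20 lies in the subgroup.

yes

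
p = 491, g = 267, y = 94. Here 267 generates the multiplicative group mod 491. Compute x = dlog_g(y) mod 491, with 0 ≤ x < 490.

2

Successive powers of 267 modulo 491:
  267^0=1  267^1=267  267^2=94
So 267^2 ≡ 94 (mod 491), giving x = 2.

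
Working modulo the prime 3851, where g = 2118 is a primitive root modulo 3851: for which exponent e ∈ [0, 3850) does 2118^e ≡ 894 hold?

1222

Baby-step giant-step with m = ceil(sqrt(3850)) = 63.
Baby table (2118^j mod 3851 for j=0..62):
  0:1  1:2118  2:3360  3:3683  4:2319  5:1617  6:1267  7:3210
  8:1765  9:2800  10:3711  11:7  12:3273  13:414  14:2675  15:829
  16:3617  17:1167  18:3215  19:802  20:345  21:2871  22:49  23:3656
  24:2898  25:3321  26:1952  27:2213  28:467  29:3250  30:1763  31:2415
  32:842  33:343  34:2486  35:1031  36:141  37:2111  38:87  39:3269
  40:3495  41:788  42:1501  43:2043  44:2401  45:1998  46:3366  47:987
  48:3224  49:609  50:3628  51:1359  52:1665  53:2805  54:2748  55:1403
  56:2433  57:456  58:3058  59:3313  60:412  61:2290  62:1811
Giant step factor: 2118^(-63) ≡ 1850 (mod 3851).
Scan 894·1850^i mod 3851 for i = 0, 1, …:
  i=0: 894   i=1: 1821   i=2: 3076   i=3: 2673
  i=4: 366   i=5: 3175   i=6: 975   i=7: 1482
  i=8: 3639   i=9: 602     …   i=18: 3705
  i=19: 3321
Match at i=19, j=25: e = 19·63 + 25 = 1222.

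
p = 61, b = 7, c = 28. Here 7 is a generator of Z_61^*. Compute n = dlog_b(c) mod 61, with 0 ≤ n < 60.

39

Baby-step giant-step with m = ceil(sqrt(60)) = 8.
Baby table (7^j mod 61 for j=0..7):
  0:1  1:7  2:49  3:38  4:22  5:32  6:41  7:43
Giant step factor: 7^(-8) ≡ 15 (mod 61).
Scan 28·15^i mod 61 for i = 0, 1, …:
  i=0: 28   i=1: 54   i=2: 17   i=3: 11
  i=4: 43
Match at i=4, j=7: n = 4·8 + 7 = 39.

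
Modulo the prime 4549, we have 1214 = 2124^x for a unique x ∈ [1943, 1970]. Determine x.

1950

Compute 2124^1943 mod 4549 = 3842, then multiply by 2124 repeatedly:
  2124^1943=3842  2124^1944=4051  2124^1945=2165  2124^1946=3970  2124^1947=2983
  2124^1948=3684  2124^1949=536  2124^1950=1214
Found 1214 at exponent 1950.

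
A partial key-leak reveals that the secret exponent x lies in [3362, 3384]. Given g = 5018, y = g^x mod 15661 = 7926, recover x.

Compute 5018^3362 mod 15661 = 10195, then multiply by 5018 repeatedly:
  5018^3362=10195  5018^3363=9684  5018^3364=13890  5018^3365=8570  5018^3366=14815
  5018^3367=14564  5018^3368=7926
Found 7926 at exponent 3368.

3368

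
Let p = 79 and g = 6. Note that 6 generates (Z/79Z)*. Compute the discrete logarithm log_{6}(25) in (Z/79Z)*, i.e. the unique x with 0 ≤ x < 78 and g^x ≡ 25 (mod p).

56

Baby-step giant-step with m = ceil(sqrt(78)) = 9.
Baby table (6^j mod 79 for j=0..8):
  0:1  1:6  2:36  3:58  4:32  5:34  6:46  7:39
  8:76
Giant step factor: 6^(-9) ≡ 57 (mod 79).
Scan 25·57^i mod 79 for i = 0, 1, …:
  i=0: 25   i=1: 3   i=2: 13   i=3: 30
  i=4: 51   i=5: 63   i=6: 36
Match at i=6, j=2: x = 6·9 + 2 = 56.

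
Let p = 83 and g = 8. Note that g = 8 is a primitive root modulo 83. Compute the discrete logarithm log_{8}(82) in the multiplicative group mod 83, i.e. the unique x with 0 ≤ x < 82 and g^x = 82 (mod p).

Baby-step giant-step with m = ceil(sqrt(82)) = 10.
Baby table (8^j mod 83 for j=0..9):
  0:1  1:8  2:64  3:14  4:29  5:66  6:30  7:74
  8:11  9:5
Giant step factor: 8^(-10) ≡ 27 (mod 83).
Scan 82·27^i mod 83 for i = 0, 1, …:
  i=0: 82   i=1: 56   i=2: 18   i=3: 71
  i=4: 8
Match at i=4, j=1: x = 4·10 + 1 = 41.

41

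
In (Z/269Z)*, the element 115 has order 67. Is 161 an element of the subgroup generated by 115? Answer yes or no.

no

161 ∈ ⟨115⟩ iff 161^67 ≡ 1 (mod 269), since |⟨115⟩| = 67.
161^67 mod 269 = 82.
Since 82 ≠ 1, 161 does not lie in the subgroup.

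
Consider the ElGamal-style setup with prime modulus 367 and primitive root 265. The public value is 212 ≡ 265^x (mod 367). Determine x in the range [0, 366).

Baby-step giant-step with m = ceil(sqrt(366)) = 20.
Baby table (265^j mod 367 for j=0..19):
  0:1  1:265  2:128  3:156  4:236  5:150  6:114  7:116
  8:279  9:168  10:113  11:218  12:151  13:12  14:244  15:68
  16:37  17:263  18:332  19:267
Giant step factor: 265^(-20) ≡ 169 (mod 367).
Scan 212·169^i mod 367 for i = 0, 1, …:
  i=0: 212   i=1: 229   i=2: 166   i=3: 162
  i=4: 220   i=5: 113
Match at i=5, j=10: x = 5·20 + 10 = 110.

110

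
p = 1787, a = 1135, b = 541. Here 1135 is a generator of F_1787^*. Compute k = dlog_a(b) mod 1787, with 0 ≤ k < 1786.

512

Baby-step giant-step with m = ceil(sqrt(1786)) = 43.
Baby table (1135^j mod 1787 for j=0..42):
  0:1  1:1135  2:1585  3:1253  4:1490  5:648  6:1023  7:1342
  8:646  9:540  10:1746  11:1714  12:1134  13:450  14:1455  15:237
  16:945  17:375  18:319  19:1091  20:1681  21:1206  22:1755  23:1207
  24:1103  25:1005  26:569  27:708  28:1217  29:1731  30:772  31:590
  32:1312  33:549  34:1239  35:1683  36:1689  37:1351  38:139  39:509
  40:514  41:828  42:1605
Giant step factor: 1135^(-43) ≡ 844 (mod 1787).
Scan 541·844^i mod 1787 for i = 0, 1, …:
  i=0: 541   i=1: 919   i=2: 78   i=3: 1500
  i=4: 804   i=5: 1303   i=6: 727   i=7: 647
  i=8: 1033   i=9: 1583   i=10: 1163   i=11: 509
Match at i=11, j=39: k = 11·43 + 39 = 512.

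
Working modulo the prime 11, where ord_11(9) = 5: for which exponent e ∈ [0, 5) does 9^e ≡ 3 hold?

Successive powers of 9 modulo 11:
  9^0=1  9^1=9  9^2=4  9^3=3
So 9^3 ≡ 3 (mod 11), giving e = 3.

3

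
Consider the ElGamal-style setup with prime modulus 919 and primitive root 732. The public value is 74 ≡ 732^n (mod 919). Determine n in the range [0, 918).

Baby-step giant-step with m = ceil(sqrt(918)) = 31.
Baby table (732^j mod 919 for j=0..30):
  0:1  1:732  2:47  3:401  4:371  5:467  6:895  7:812
  8:710  9:485  10:286  11:739  12:576  13:730  14:421  15:307
  16:488  17:644  18:880  19:860  20:5  21:903  22:235  23:167
  24:17  25:497  26:799  27:384  28:793  29:587  30:511
Giant step factor: 732^(-31) ≡ 387 (mod 919).
Scan 74·387^i mod 919 for i = 0, 1, …:
  i=0: 74   i=1: 149   i=2: 685   i=3: 423
  i=4: 119   i=5: 103   i=6: 344   i=7: 792
  i=8: 477   i=9: 799
Match at i=9, j=26: n = 9·31 + 26 = 305.

305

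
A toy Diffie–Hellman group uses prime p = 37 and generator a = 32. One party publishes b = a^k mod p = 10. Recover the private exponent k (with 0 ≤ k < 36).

12

Successive powers of 32 modulo 37:
  32^0=1  32^1=32  32^2=25  32^3=23  32^4=33  32^5=20
  32^6=11  32^7=19  32^8=16  32^9=31  32^10=30  32^11=35
  32^12=10
So 32^12 ≡ 10 (mod 37), giving k = 12.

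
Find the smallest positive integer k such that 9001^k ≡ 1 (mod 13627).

The order of 9001 must divide p − 1 = 13626 = 2 · 3^2 · 757.
Divisors: 1, 2, 3, 6, 9, 18, 757, 1514, 2271, 4542, 6813, 13626.
Check each in increasing order: 9001^1 ≡ 9001;  9001^2 ≡ 5486;  9001^3 ≡ 8865;  9001^6 ≡ 1316;  9001^9 ≡ 1628;  9001^18 ≡ 6746;  9001^757 ≡ 9310;  9001^1514 ≡ 8380;  9001^2271 ≡ 3225;  9001^4542 ≡ 3224;  9001^6813 ≡ 13626;  9001^13626 ≡ 1.
Smallest exponent giving 1 is 13626.

13626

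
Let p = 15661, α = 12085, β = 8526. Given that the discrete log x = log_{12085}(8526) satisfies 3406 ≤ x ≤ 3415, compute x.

3415

Compute 12085^3406 mod 15661 = 5898, then multiply by 12085 repeatedly:
  12085^3406=5898  12085^3407=4119  12085^3408=7457  12085^3409=4451  12085^3410=10461
  12085^3411=5593  12085^3412=14190  12085^3413=13861  12085^3414=129  12085^3415=8526
Found 8526 at exponent 3415.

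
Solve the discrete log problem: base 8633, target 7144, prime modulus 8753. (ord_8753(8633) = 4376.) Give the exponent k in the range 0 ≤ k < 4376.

3867

Baby-step giant-step with m = ceil(sqrt(4376)) = 67.
Baby table (8633^j mod 8753 for j=0..66):
  0:1  1:8633  2:5647  3:5094  4:1430  5:3460  6:4944  7:1924
  8:5451  9:2355  10:6249  11:2878  12:4760  13:6498  14:8010  15:1630
  16:5719  17:5207  18:5376  19:2602  20:2868  21:5960  22:2546  23:835
  24:4836  25:6131  26:8285  27:3642  28:610  29:5577  30:4741  31:25
  32:5753  33:1127  34:4808  35:738  36:7723  37:1058  38:4335  39:4980
  40:6357  41:7424  42:1926  43:5211  44:4896  45:7684  46:5738  47:2927
  48:7633  49:3105  50:3779  51:1676  52:199  53:2379  54:3369  55:7111
  56:4474  57:5806  58:3520  59:6497  60:8130  61:4736  62:625  63:3777
  64:1916  65:6411  66:944
Giant step factor: 8633^(-67) ≡ 7790 (mod 8753).
Scan 7144·7790^i mod 8753 for i = 0, 1, …:
  i=0: 7144   i=1: 186   i=2: 4695   i=3: 4016
  i=4: 1418   i=5: 8687   i=6: 2287   i=7: 3375
  i=8: 5991   i=9: 7647     …   i=56: 7618
  i=57: 7633
Match at i=57, j=48: k = 57·67 + 48 = 3867.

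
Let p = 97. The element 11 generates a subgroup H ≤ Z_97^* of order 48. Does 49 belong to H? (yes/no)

49 ∈ ⟨11⟩ iff 49^48 ≡ 1 (mod 97), since |⟨11⟩| = 48.
49^48 mod 97 = 1.
Since 1 = 1, 49 lies in the subgroup.

yes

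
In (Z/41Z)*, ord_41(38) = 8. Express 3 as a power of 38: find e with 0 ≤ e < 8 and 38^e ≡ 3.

5

Successive powers of 38 modulo 41:
  38^0=1  38^1=38  38^2=9  38^3=14  38^4=40  38^5=3
So 38^5 ≡ 3 (mod 41), giving e = 5.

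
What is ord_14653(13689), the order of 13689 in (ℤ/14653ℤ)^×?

7326

The order of 13689 must divide p − 1 = 14652 = 2^2 · 3^2 · 11 · 37.
Divisors: 1, 2, 3, 4, 6, 9, 11, 12, 18, 22, 33, 36, 37, 44, 66, 74, 99, 111, 132, 148, 198, 222, 333, 396, 407, 444, 666, 814, 1221, 1332, 1628, 2442, 3663, 4884, 7326, 14652.
Check each in increasing order: 13689^1 ≡ 13689;  13689^2 ≡ 6157;  13689^3 ≡ 13770;  13689^4 ≡ 1338;  13689^6 ≡ 3080;  13689^9 ≡ 5818;  13689^11 ≡ 9494;  13689^12 ≡ 5909;  13689^18 ≡ 694;  13689^22 ≡ 5433;  13689^33 ≡ 2342;  13689^36 ≡ 12740;  13689^37 ≡ 12507;  13689^44 ≡ 6347;  13689^66 ≡ 4742;  13689^74 ≡ 4274;  13689^99 ≡ 13443;  13689^111 ≡ 774;  13689^132 ≡ 8862;  13689^148 ≡ 9438;  13689^198 ≡ 13453;  13689^222 ≡ 12956;  13689^333 ≡ 5292;  13689^396 ≡ 4006;  13689^407 ≡ 8429;  13689^444 ≡ 7821;  13689^666 ≡ 3381;  13689^814 ≡ 10297;  13689^1221 ≡ 3694;  13689^1332 ≡ 1821;  13689^1628 ≡ 13754;  13689^2442 ≡ 3693;  13689^3663 ≡ 14652;  13689^4884 ≡ 10959;  13689^7326 ≡ 1.
Smallest exponent giving 1 is 7326.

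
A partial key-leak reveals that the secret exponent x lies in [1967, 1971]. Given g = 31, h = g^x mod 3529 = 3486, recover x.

1969

Compute 31^1967 mod 3529 = 3338, then multiply by 31 repeatedly:
  31^1967=3338  31^1968=1137  31^1969=3486
Found 3486 at exponent 1969.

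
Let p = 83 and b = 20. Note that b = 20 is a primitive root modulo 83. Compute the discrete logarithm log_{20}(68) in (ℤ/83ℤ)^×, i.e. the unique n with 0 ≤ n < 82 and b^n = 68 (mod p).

Baby-step giant-step with m = ceil(sqrt(82)) = 10.
Baby table (20^j mod 83 for j=0..9):
  0:1  1:20  2:68  3:32  4:59  5:18  6:28  7:62
  8:78  9:66
Giant step factor: 20^(-10) ≡ 31 (mod 83).
Scan 68·31^i mod 83 for i = 0, 1, …:
  i=0: 68
Match at i=0, j=2: n = 0·10 + 2 = 2.

2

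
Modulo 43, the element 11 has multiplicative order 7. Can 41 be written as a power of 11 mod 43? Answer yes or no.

yes

⟨11⟩ has order 7; its elements mod 43 are {1, 4, 11, 16, 21, 35, 41}.
41 is in this set.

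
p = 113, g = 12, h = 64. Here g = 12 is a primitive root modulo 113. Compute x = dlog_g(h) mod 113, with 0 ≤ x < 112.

88

Baby-step giant-step with m = ceil(sqrt(112)) = 11.
Baby table (12^j mod 113 for j=0..10):
  0:1  1:12  2:31  3:33  4:57  5:6  6:72  7:73
  8:85  9:3  10:36
Giant step factor: 12^(-11) ≡ 96 (mod 113).
Scan 64·96^i mod 113 for i = 0, 1, …:
  i=0: 64   i=1: 42   i=2: 77   i=3: 47
  i=4: 105   i=5: 23   i=6: 61   i=7: 93
  i=8: 1
Match at i=8, j=0: x = 8·11 + 0 = 88.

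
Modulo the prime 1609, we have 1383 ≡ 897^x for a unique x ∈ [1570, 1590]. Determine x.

1573

Compute 897^1570 mod 1609 = 1156, then multiply by 897 repeatedly:
  897^1570=1156  897^1571=736  897^1572=502  897^1573=1383
Found 1383 at exponent 1573.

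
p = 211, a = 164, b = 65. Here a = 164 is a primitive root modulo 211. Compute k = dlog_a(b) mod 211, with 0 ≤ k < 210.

114

Baby-step giant-step with m = ceil(sqrt(210)) = 15.
Baby table (164^j mod 211 for j=0..14):
  0:1  1:164  2:99  3:200  4:95  5:177  6:121  7:10
  8:163  9:146  10:101  11:106  12:82  13:155  14:100
Giant step factor: 164^(-15) ≡ 40 (mod 211).
Scan 65·40^i mod 211 for i = 0, 1, …:
  i=0: 65   i=1: 68   i=2: 188   i=3: 135
  i=4: 125   i=5: 147   i=6: 183   i=7: 146
Match at i=7, j=9: k = 7·15 + 9 = 114.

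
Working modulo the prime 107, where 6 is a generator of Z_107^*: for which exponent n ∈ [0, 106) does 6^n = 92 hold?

86

Baby-step giant-step with m = ceil(sqrt(106)) = 11.
Baby table (6^j mod 107 for j=0..10):
  0:1  1:6  2:36  3:2  4:12  5:72  6:4  7:24
  8:37  9:8  10:48
Giant step factor: 6^(-11) ≡ 94 (mod 107).
Scan 92·94^i mod 107 for i = 0, 1, …:
  i=0: 92   i=1: 88   i=2: 33   i=3: 106
  i=4: 13   i=5: 45   i=6: 57   i=7: 8
Match at i=7, j=9: n = 7·11 + 9 = 86.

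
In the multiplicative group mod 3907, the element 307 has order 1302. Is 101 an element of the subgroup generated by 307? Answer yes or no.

101 ∈ ⟨307⟩ iff 101^1302 ≡ 1 (mod 3907), since |⟨307⟩| = 1302.
101^1302 mod 3907 = 1.
Since 1 = 1, 101 lies in the subgroup.

yes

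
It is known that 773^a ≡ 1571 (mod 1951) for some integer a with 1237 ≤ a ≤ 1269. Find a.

Compute 773^1237 mod 1951 = 1701, then multiply by 773 repeatedly:
  773^1237=1701  773^1238=1850  773^1239=1918  773^1240=1805  773^1241=300
  773^1242=1682  773^1243=820  773^1244=1736  773^1245=1591  773^1246=713
  773^1247=967  773^1248=258  773^1249=432  773^1250=315  773^1251=1571
Found 1571 at exponent 1251.

1251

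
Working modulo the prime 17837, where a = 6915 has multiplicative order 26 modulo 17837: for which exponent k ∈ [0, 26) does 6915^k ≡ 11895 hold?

4

Successive powers of 6915 modulo 17837:
  6915^0=1  6915^1=6915  6915^2=14065  6915^3=12151  6915^4=11895
So 6915^4 ≡ 11895 (mod 17837), giving k = 4.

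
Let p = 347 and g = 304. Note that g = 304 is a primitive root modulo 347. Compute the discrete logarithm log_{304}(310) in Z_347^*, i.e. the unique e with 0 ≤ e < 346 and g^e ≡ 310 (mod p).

Baby-step giant-step with m = ceil(sqrt(346)) = 19.
Baby table (304^j mod 347 for j=0..18):
  0:1  1:304  2:114  3:303  4:157  5:189  6:201  7:32
  8:12  9:178  10:327  11:166  12:149  13:186  14:330  15:37
  16:144  17:54  18:107
Giant step factor: 304^(-19) ≡ 320 (mod 347).
Scan 310·320^i mod 347 for i = 0, 1, …:
  i=0: 310   i=1: 305   i=2: 93   i=3: 265
  i=4: 132   i=5: 253   i=6: 109   i=7: 180
  i=8: 345   i=9: 54
Match at i=9, j=17: e = 9·19 + 17 = 188.

188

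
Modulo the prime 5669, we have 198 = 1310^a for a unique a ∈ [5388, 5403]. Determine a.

5395

Compute 1310^5388 mod 5669 = 4985, then multiply by 1310 repeatedly:
  1310^5388=4985  1310^5389=5331  1310^5390=5071  1310^5391=4611  1310^5392=2925
  1310^5393=5175  1310^5394=4795  1310^5395=198
Found 198 at exponent 5395.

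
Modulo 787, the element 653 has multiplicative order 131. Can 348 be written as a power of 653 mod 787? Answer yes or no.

348 ∈ ⟨653⟩ iff 348^131 ≡ 1 (mod 787), since |⟨653⟩| = 131.
348^131 mod 787 = 380.
Since 380 ≠ 1, 348 does not lie in the subgroup.

no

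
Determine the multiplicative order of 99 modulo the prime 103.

102

The order of 99 must divide p − 1 = 102 = 2 · 3 · 17.
Divisors: 1, 2, 3, 6, 17, 34, 51, 102.
Check each in increasing order: 99^1 ≡ 99;  99^2 ≡ 16;  99^3 ≡ 39;  99^6 ≡ 79;  99^17 ≡ 57;  99^34 ≡ 56;  99^51 ≡ 102;  99^102 ≡ 1.
Smallest exponent giving 1 is 102.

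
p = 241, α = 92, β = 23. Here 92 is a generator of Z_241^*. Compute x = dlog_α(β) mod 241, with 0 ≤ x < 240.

Baby-step giant-step with m = ceil(sqrt(240)) = 16.
Baby table (92^j mod 241 for j=0..15):
  0:1  1:92  2:29  3:17  4:118  5:11  6:48  7:78
  8:187  9:93  10:121  11:46  12:135  13:129  14:59  15:126
Giant step factor: 92^(-16) ≡ 231 (mod 241).
Scan 23·231^i mod 241 for i = 0, 1, …:
  i=0: 23   i=1: 11
Match at i=1, j=5: x = 1·16 + 5 = 21.

21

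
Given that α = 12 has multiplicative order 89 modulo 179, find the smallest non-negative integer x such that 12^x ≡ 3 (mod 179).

56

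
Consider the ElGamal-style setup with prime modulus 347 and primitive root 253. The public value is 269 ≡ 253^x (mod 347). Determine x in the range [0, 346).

196

Baby-step giant-step with m = ceil(sqrt(346)) = 19.
Baby table (253^j mod 347 for j=0..18):
  0:1  1:253  2:161  3:134  4:243  5:60  6:259  7:291
  8:59  9:6  10:130  11:272  12:110  13:70  14:13  15:166
  16:11  17:7  18:36
Giant step factor: 253^(-19) ≡ 230 (mod 347).
Scan 269·230^i mod 347 for i = 0, 1, …:
  i=0: 269   i=1: 104   i=2: 324   i=3: 262
  i=4: 229   i=5: 273   i=6: 330   i=7: 254
  i=8: 124   i=9: 66   i=10: 259
Match at i=10, j=6: x = 10·19 + 6 = 196.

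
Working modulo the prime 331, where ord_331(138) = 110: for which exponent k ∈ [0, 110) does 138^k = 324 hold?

18

Successive powers of 138 modulo 331:
  138^0=1  138^1=138  138^2=177  138^3=263  138^4=215  138^5=211
  138^6=321  138^7=275  138^8=216  138^9=18  138^10=167  138^11=207
  138^12=100  138^13=229  138^14=157  138^15=151  138^16=316  138^17=247
  138^18=324
So 138^18 ≡ 324 (mod 331), giving k = 18.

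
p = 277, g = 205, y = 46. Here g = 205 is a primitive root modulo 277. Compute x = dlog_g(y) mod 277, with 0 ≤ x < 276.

Baby-step giant-step with m = ceil(sqrt(276)) = 17.
Baby table (205^j mod 277 for j=0..16):
  0:1  1:205  2:198  3:148  4:147  5:219  6:21  7:150
  8:3  9:61  10:40  11:167  12:164  13:103  14:63  15:173
  16:9
Giant step factor: 205^(-17) ≡ 221 (mod 277).
Scan 46·221^i mod 277 for i = 0, 1, …:
  i=0: 46   i=1: 194   i=2: 216   i=3: 92
  i=4: 111   i=5: 155   i=6: 184   i=7: 222
  i=8: 33   i=9: 91   i=10: 167
Match at i=10, j=11: x = 10·17 + 11 = 181.

181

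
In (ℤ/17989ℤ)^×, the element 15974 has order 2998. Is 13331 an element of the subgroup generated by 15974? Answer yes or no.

13331 ∈ ⟨15974⟩ iff 13331^2998 ≡ 1 (mod 17989), since |⟨15974⟩| = 2998.
13331^2998 mod 17989 = 11700.
Since 11700 ≠ 1, 13331 does not lie in the subgroup.

no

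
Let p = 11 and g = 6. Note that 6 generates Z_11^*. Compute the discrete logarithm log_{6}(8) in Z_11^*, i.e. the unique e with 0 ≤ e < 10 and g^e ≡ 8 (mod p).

7

Successive powers of 6 modulo 11:
  6^0=1  6^1=6  6^2=3  6^3=7  6^4=9  6^5=10
  6^6=5  6^7=8
So 6^7 ≡ 8 (mod 11), giving e = 7.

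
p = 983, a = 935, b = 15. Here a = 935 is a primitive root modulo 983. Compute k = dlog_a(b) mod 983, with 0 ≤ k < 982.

341

Baby-step giant-step with m = ceil(sqrt(982)) = 32.
Baby table (935^j mod 983 for j=0..31):
  0:1  1:935  2:338  3:487  4:216  5:445  6:266  7:11
  8:455  9:769  10:442  11:410  12:963  13:960  14:121  15:90
  16:595  17:930  18:578  19:763  20:730  21:348  22:7  23:647
  24:400  25:460  26:529  27:166  28:879  29:77  30:236  31:468
Giant step factor: 935^(-32) ≡ 461 (mod 983).
Scan 15·461^i mod 983 for i = 0, 1, …:
  i=0: 15   i=1: 34   i=2: 929   i=3: 664
  i=4: 391   i=5: 362   i=6: 755   i=7: 73
  i=8: 231   i=9: 327   i=10: 348
Match at i=10, j=21: k = 10·32 + 21 = 341.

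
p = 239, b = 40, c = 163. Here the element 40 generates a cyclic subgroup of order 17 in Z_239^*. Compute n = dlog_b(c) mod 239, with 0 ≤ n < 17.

Successive powers of 40 modulo 239:
  40^0=1  40^1=40  40^2=166  40^3=187  40^4=71  40^5=211
  40^6=75  40^7=132  40^8=22  40^9=163
So 40^9 ≡ 163 (mod 239), giving n = 9.

9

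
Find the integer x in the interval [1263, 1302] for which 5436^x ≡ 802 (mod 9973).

1298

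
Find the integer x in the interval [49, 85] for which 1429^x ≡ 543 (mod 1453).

72

Compute 1429^49 mod 1453 = 32, then multiply by 1429 repeatedly:
  1429^49=32  1429^50=685  1429^51=996  1429^52=797  1429^53=1214
  1429^54=1377  1429^55=371  1429^56=1267  1429^57=105  1429^58=386
  1429^59=907  1429^60=27  1429^61=805  1429^62=1022  1429^63=173
  1429^64=207  1429^65=844  1429^66=86  1429^67=842  1429^68=134
  1429^69=1143  1429^70=175  1429^71=159  1429^72=543
Found 543 at exponent 72.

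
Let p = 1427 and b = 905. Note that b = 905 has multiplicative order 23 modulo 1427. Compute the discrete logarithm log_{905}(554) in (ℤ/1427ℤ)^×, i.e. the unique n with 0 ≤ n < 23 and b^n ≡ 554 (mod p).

Successive powers of 905 modulo 1427:
  905^0=1  905^1=905  905^2=1354  905^3=1004  905^4=1048  905^5=912
  905^6=554
So 905^6 ≡ 554 (mod 1427), giving n = 6.

6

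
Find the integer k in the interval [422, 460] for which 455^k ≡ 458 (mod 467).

435

Compute 455^422 mod 467 = 28, then multiply by 455 repeatedly:
  455^422=28  455^423=131  455^424=296  455^425=184  455^426=127
  455^427=344  455^428=75  455^429=34  455^430=59  455^431=226
  455^432=90  455^433=321  455^434=351  455^435=458
Found 458 at exponent 435.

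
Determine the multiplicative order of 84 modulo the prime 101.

The order of 84 must divide p − 1 = 100 = 2^2 · 5^2.
Divisors: 1, 2, 4, 5, 10, 20, 25, 50, 100.
Check each in increasing order: 84^1 ≡ 84;  84^2 ≡ 87;  84^4 ≡ 95;  84^5 ≡ 1.
Smallest exponent giving 1 is 5.

5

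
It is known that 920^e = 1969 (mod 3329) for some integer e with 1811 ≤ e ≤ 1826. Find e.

1817

Compute 920^1811 mod 3329 = 3182, then multiply by 920 repeatedly:
  920^1811=3182  920^1812=1249  920^1813=575  920^1814=3018  920^1815=174
  920^1816=288  920^1817=1969
Found 1969 at exponent 1817.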